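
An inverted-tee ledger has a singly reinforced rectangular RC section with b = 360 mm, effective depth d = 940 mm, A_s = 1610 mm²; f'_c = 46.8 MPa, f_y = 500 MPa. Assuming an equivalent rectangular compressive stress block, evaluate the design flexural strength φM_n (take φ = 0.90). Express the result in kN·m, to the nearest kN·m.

φM_n ≈ 661 kN·m

T = A_s f_y = 1610 × 500 = 805000 N = 805 kN.
From C = T: a = T/(0.85 f'_c b) = 805000/(0.85 × 46.8 × 360) = 56.21 mm.
M_n = T(d − a/2) = 805 kN × (940 − 28.105) mm = 734.08 kN·m.
φM_n = 0.90 × 734.08 = 660.67 kN·m.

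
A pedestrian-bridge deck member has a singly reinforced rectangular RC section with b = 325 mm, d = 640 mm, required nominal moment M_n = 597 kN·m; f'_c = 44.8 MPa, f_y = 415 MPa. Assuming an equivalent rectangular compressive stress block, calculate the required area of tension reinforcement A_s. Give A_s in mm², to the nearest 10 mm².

A_s ≈ 2400 mm²

With M_n = 0.85 f'_c a b (d − a/2), solve the quadratic for a:
a = d − √(d² − 2M_n/(0.85 f'_c b)) = 640 − √(640² − 2 × 597×10⁶/(0.85 × 44.8 × 325)) = 80.43 mm.
A_s = 0.85 f'_c a b / f_y = 0.85 × 44.8 × 80.43 × 325 / 415 = 2398.6 mm².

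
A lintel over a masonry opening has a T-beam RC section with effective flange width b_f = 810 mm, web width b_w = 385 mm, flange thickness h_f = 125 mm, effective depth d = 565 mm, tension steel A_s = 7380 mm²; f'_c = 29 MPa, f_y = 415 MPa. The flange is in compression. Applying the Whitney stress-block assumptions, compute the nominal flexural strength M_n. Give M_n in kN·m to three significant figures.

Tension: T = A_s f_y = 7380 × 415 = 3062700 N.
Try a within the flange: a = T/(0.85 f'_c b_f) = 3062700/(0.85 × 29 × 810) = 153.39 mm.
a = 153.39 > h_f = 125 mm: the block extends into the web. Split into flange-overhang and web parts.
C_f = 0.85 f'_c (b_f − b_w) h_f = 0.85 × 29 × (810 − 385) × 125 = 1309531 N.
Remaining web compression depth: a_w = (T − C_f)/(0.85 f'_c b_w) = (3062700 − 1309531)/(0.85 × 29 × 385) = 184.73 mm.
M_n = C_f(d − h_f/2) + (T − C_f)(d − a_w/2) = 1309531 × (565 − 62.5) + 1753169 × (565 − 92.365) = 658.04 + 828.61 = 1486.65 × 10⁶ N·mm.
M_n = 1486.65 kN·m.

M_n ≈ 1490 kN·m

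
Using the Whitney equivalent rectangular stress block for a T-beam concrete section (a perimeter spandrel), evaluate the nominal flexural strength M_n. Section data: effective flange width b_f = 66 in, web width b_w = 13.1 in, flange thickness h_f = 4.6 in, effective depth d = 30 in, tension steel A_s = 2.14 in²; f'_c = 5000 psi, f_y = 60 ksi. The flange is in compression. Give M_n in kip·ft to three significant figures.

M_n ≈ 319 kip·ft

Tension: T = A_s f_y = 2.14 × 60 = 128.4 kips.
Try a within the flange: a = T/(0.85 f'_c b_f) = 128.4/(0.85 × 5 × 66) = 0.458 in.
Since a = 0.458 ≤ h_f = 4.6 in, the stress block lies entirely in the flange; analyse as a rectangular beam of width b_f.
M_n = T(d − a/2) = 128.4 × (30 − 0.229) = 3822.6 kip·in.
M_n = 3822.6/12 = 318.55 kip·ft.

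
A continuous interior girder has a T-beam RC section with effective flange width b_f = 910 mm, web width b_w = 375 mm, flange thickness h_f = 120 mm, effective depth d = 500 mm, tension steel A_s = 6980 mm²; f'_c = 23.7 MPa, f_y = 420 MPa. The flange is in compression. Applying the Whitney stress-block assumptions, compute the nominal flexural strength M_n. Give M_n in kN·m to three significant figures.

M_n ≈ 1210 kN·m

Tension: T = A_s f_y = 6980 × 420 = 2931600 N.
Try a within the flange: a = T/(0.85 f'_c b_f) = 2931600/(0.85 × 23.7 × 910) = 159.92 mm.
a = 159.92 > h_f = 120 mm: the block extends into the web. Split into flange-overhang and web parts.
C_f = 0.85 f'_c (b_f − b_w) h_f = 0.85 × 23.7 × (910 − 375) × 120 = 1293309 N.
Remaining web compression depth: a_w = (T − C_f)/(0.85 f'_c b_w) = (2931600 − 1293309)/(0.85 × 23.7 × 375) = 216.87 mm.
M_n = C_f(d − h_f/2) + (T − C_f)(d − a_w/2) = 1293309 × (500 − 60) + 1638291 × (500 − 108.435) = 569.06 + 641.50 = 1210.56 × 10⁶ N·mm.
M_n = 1210.56 kN·m.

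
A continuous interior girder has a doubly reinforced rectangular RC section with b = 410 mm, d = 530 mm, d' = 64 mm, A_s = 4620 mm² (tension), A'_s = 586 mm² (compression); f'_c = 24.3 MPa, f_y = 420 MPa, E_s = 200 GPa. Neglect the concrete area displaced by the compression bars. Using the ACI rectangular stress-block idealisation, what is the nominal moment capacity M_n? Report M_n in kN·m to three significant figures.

Assume both tension and compression steel yield.
Net tension couple steel: A_s − A'_s = 4034 mm².
a = (A_s − A'_s) f_y / (0.85 f'_c b) = 1694280/(0.85 × 24.3 × 410) = 200.07 mm.
c = a/β₁ = 200.07/0.85 = 235.38 mm; ε'_s = 0.003(c − d')/c = 0.0022 ≥ f_y/E_s = 0.0021, so compression steel does yield.
M_n = (A_s − A'_s) f_y (d − a/2) + A'_s f_y (d − d') = [1694280 × (530 − 100.035) + 246120 × (530 − 64)] × 10⁻⁶ = 728.48 + 114.69 = 843.17 kN·m.

M_n ≈ 843 kN·m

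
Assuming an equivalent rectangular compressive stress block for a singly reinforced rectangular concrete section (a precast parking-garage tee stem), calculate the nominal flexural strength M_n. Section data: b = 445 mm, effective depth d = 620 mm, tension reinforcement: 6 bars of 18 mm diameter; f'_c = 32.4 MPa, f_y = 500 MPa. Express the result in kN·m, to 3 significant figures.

A_s = 6 × 254 = 1524 mm².
T = A_s f_y = 1524 × 500 = 762000 N = 762 kN.
From C = T: a = T/(0.85 f'_c b) = 762000/(0.85 × 32.4 × 445) = 62.18 mm.
M_n = T(d − a/2) = 762 kN × (620 − 31.09) mm = 448.75 kN·m.

M_n ≈ 449 kN·m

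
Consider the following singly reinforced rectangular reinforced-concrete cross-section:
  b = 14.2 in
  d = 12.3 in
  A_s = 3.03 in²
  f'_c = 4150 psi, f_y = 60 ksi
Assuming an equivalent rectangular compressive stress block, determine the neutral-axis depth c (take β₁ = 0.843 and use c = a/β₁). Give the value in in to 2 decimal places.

c ≈ 4.31 in

T = A_s f_y = 3.03 × 60 = 181.8 kips.
a = T/(0.85 f'_c b) = 181.8/(0.85 × 4.15 × 14.2) = 3.6294 in.
With β₁ = 0.843, c = a/β₁ = 3.6294/0.843 = 4.31 in.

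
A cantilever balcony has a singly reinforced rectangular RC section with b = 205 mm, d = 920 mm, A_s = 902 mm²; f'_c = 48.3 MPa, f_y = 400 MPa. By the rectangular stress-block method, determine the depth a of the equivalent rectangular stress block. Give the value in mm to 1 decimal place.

T = A_s f_y = 902 × 400 = 360800 N = 360.8 kN.
Setting C = 0.85 f'_c a b equal to T: a = 360800/(0.85 × 48.3 × 205) = 42.9 mm.

a ≈ 42.9 mm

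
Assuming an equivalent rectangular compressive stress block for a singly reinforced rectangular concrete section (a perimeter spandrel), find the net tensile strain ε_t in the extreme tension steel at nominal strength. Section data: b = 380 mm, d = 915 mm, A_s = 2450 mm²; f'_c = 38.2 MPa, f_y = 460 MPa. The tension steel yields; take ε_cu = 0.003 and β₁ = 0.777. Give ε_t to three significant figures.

a = A_s f_y/(0.85 f'_c b) = 91.34 mm.
β₁ = 0.777, so c = a/β₁ = 91.34/0.777 = 117.55 mm.
From the linear strain diagram with ε_cu = 0.003: ε_t = 0.003 (d − c)/c = 0.003 × (915 − 117.55)/117.55 = 0.0204.
Since ε_t ≥ 0.005, the section is tension-controlled.

ε_t ≈ 0.0204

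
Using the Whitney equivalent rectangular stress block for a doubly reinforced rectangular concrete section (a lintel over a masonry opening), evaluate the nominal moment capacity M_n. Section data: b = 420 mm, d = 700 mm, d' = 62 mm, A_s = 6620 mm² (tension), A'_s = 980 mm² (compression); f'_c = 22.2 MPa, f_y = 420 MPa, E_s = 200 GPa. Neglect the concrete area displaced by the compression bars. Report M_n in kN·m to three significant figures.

M_n ≈ 1570 kN·m

Assume both tension and compression steel yield.
Net tension couple steel: A_s − A'_s = 5640 mm².
a = (A_s − A'_s) f_y / (0.85 f'_c b) = 2368800/(0.85 × 22.2 × 420) = 298.89 mm.
c = a/β₁ = 298.89/0.85 = 351.64 mm; ε'_s = 0.003(c − d')/c = 0.0025 ≥ f_y/E_s = 0.0021, so compression steel does yield.
M_n = (A_s − A'_s) f_y (d − a/2) + A'_s f_y (d − d') = [2368800 × (700 − 149.445) + 411600 × (700 − 62)] × 10⁻⁶ = 1304.15 + 262.60 = 1566.75 kN·m.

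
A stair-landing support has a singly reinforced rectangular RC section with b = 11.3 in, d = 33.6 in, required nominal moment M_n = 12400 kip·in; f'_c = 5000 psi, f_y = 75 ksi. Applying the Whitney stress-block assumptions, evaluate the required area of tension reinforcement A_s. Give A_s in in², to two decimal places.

From M_n = 0.85 f'_c a b (d − a/2):
a = d − √(d² − 2M_n/(0.85 f'_c b)) = 33.6 − √(33.6² − 2 × 12400/(0.85 × 5 × 11.3)) = 8.850 in.
A_s = 0.85 f'_c a b / f_y = 0.85 × 5 × 8.850 × 11.3 / 75 = 5.667 in².

A_s ≈ 5.67 in²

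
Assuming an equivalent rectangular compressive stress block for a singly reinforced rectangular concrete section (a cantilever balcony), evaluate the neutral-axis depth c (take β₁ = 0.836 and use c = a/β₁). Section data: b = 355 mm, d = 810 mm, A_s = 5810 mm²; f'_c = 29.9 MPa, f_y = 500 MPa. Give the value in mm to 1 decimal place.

T = A_s f_y = 5810 × 500 = 2905000 N = 2905 kN.
Setting C = 0.85 f'_c a b equal to T: a = 2905000/(0.85 × 29.9 × 355) = 321.979 mm.
With β₁ = 0.836, c = a/β₁ = 321.979/0.836 = 385.1 mm.

c ≈ 385.1 mm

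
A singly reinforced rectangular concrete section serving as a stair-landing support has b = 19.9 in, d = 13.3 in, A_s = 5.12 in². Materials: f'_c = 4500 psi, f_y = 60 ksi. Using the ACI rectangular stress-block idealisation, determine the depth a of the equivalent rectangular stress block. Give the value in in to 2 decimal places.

T = A_s f_y = 5.12 × 60 = 307.2 kips.
a = T/(0.85 f'_c b) = 307.2/(0.85 × 4.5 × 19.9) = 4.04 in.

a ≈ 4.04 in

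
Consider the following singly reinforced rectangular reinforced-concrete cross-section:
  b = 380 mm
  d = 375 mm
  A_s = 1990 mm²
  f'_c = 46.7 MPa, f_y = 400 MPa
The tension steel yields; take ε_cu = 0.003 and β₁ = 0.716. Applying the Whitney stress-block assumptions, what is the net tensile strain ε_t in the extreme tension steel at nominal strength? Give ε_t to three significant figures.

a = A_s f_y/(0.85 f'_c b) = 52.77 mm.
β₁ = 0.716, so c = a/β₁ = 52.77/0.716 = 73.70 mm.
From the linear strain diagram with ε_cu = 0.003: ε_t = 0.003 (d − c)/c = 0.003 × (375 − 73.70)/73.70 = 0.0123.
Since ε_t ≥ 0.005, the section is tension-controlled.

ε_t ≈ 0.0123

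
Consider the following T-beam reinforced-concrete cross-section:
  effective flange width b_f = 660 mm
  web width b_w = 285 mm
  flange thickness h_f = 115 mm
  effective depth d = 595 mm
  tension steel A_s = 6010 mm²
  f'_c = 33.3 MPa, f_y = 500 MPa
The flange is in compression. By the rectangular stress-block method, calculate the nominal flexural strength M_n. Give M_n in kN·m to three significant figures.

Tension: T = A_s f_y = 6010 × 500 = 3005000 N.
Try a within the flange: a = T/(0.85 f'_c b_f) = 3005000/(0.85 × 33.3 × 660) = 160.86 mm.
a = 160.86 > h_f = 115 mm: the block extends into the web. Split into flange-overhang and web parts.
C_f = 0.85 f'_c (b_f − b_w) h_f = 0.85 × 33.3 × (660 − 285) × 115 = 1220653 N.
Remaining web compression depth: a_w = (T − C_f)/(0.85 f'_c b_w) = (3005000 − 1220653)/(0.85 × 33.3 × 285) = 221.19 mm.
M_n = C_f(d − h_f/2) + (T − C_f)(d − a_w/2) = 1220653 × (595 − 57.5) + 1784347 × (595 − 110.595) = 656.10 + 864.35 = 1520.45 × 10⁶ N·mm.
M_n = 1520.45 kN·m.

M_n ≈ 1520 kN·m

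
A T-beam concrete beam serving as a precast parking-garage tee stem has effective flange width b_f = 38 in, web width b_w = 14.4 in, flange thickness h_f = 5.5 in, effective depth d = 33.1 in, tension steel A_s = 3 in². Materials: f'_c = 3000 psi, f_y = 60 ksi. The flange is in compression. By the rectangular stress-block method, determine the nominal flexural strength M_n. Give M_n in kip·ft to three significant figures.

M_n ≈ 483 kip·ft

Tension: T = A_s f_y = 3 × 60 = 180 kips.
Try a within the flange: a = T/(0.85 f'_c b_f) = 180/(0.85 × 3 × 38) = 1.858 in.
Since a = 1.858 ≤ h_f = 5.5 in, the stress block lies entirely in the flange; analyse as a rectangular beam of width b_f.
M_n = T(d − a/2) = 180 × (33.1 − 0.929) = 5790.8 kip·in.
M_n = 5790.8/12 = 482.57 kip·ft.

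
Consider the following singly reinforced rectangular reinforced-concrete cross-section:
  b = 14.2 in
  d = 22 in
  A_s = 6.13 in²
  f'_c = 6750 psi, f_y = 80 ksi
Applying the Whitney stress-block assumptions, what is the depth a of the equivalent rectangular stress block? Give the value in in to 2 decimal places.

a ≈ 6.02 in

T = A_s f_y = 6.13 × 80 = 490.4 kips.
a = T/(0.85 f'_c b) = 490.4/(0.85 × 6.75 × 14.2) = 6.02 in.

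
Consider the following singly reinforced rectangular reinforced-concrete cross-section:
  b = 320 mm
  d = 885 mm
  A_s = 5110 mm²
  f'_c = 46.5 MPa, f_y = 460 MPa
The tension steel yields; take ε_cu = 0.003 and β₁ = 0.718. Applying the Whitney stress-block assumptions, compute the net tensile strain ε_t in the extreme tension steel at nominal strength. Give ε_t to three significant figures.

ε_t ≈ 0.00726

a = A_s f_y/(0.85 f'_c b) = 185.85 mm.
β₁ = 0.718, so c = a/β₁ = 185.85/0.718 = 258.84 mm.
From the linear strain diagram with ε_cu = 0.003: ε_t = 0.003 (d − c)/c = 0.003 × (885 − 258.84)/258.84 = 0.00726.
Since ε_t ≥ 0.005, the section is tension-controlled.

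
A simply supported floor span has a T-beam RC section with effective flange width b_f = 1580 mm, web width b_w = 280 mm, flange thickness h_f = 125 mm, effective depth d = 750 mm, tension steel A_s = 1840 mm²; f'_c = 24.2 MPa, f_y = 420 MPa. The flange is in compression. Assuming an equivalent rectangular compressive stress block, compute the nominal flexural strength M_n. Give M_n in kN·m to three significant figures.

Tension: T = A_s f_y = 1840 × 420 = 772800 N.
Try a within the flange: a = T/(0.85 f'_c b_f) = 772800/(0.85 × 24.2 × 1580) = 23.78 mm.
Since a = 23.78 ≤ h_f = 125 mm, the stress block lies entirely in the flange; analyse as a rectangular beam of width b_f.
M_n = T(d − a/2) = 772800 × (750 − 11.89) = 570.41 × 10⁶ N·mm.
M_n = 570.41 kN·m.

M_n ≈ 570 kN·m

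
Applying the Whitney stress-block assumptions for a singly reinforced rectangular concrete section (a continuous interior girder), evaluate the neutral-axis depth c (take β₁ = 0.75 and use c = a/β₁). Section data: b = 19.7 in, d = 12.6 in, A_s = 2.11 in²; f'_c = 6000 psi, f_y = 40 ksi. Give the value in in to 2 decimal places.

T = A_s f_y = 2.11 × 40 = 84.4 kips.
a = T/(0.85 f'_c b) = 84.4/(0.85 × 6 × 19.7) = 0.8401 in.
With β₁ = 0.75, c = a/β₁ = 0.8401/0.75 = 1.12 in.

c ≈ 1.12 in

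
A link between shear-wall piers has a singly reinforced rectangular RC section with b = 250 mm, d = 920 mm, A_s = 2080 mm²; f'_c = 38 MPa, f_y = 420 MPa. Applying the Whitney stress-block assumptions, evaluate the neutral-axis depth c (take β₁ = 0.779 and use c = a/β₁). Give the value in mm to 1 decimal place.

T = A_s f_y = 2080 × 420 = 873600 N = 873.6 kN.
Setting C = 0.85 f'_c a b equal to T: a = 873600/(0.85 × 38 × 250) = 108.186 mm.
With β₁ = 0.779, c = a/β₁ = 108.186/0.779 = 138.9 mm.

c ≈ 138.9 mm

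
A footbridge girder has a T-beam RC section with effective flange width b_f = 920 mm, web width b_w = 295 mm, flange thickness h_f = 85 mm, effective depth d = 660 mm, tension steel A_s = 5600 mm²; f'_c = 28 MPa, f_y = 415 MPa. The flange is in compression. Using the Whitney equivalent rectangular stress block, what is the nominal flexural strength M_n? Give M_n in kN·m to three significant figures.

M_n ≈ 1400 kN·m

Tension: T = A_s f_y = 5600 × 415 = 2324000 N.
Try a within the flange: a = T/(0.85 f'_c b_f) = 2324000/(0.85 × 28 × 920) = 106.14 mm.
a = 106.14 > h_f = 85 mm: the block extends into the web. Split into flange-overhang and web parts.
C_f = 0.85 f'_c (b_f − b_w) h_f = 0.85 × 28 × (920 − 295) × 85 = 1264375 N.
Remaining web compression depth: a_w = (T − C_f)/(0.85 f'_c b_w) = (2324000 − 1264375)/(0.85 × 28 × 295) = 150.92 mm.
M_n = C_f(d − h_f/2) + (T − C_f)(d − a_w/2) = 1264375 × (660 − 42.5) + 1059625 × (660 − 75.46) = 780.75 + 619.39 = 1400.14 × 10⁶ N·mm.
M_n = 1400.14 kN·m.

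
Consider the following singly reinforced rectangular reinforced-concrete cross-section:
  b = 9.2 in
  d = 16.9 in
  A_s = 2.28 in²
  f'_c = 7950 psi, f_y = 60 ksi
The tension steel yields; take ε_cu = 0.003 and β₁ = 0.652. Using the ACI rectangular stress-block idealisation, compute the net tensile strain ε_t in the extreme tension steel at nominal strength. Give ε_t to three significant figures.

a = A_s f_y/(0.85 f'_c b) = 2.200 in.
β₁ = 0.652, so c = a/β₁ = 2.200/0.652 = 3.374 in.
From the linear strain diagram with ε_cu = 0.003: ε_t = 0.003 (d − c)/c = 0.003 × (16.9 − 3.374)/3.374 = 0.0120.
Since ε_t ≥ 0.005, the section is tension-controlled.

ε_t ≈ 0.0120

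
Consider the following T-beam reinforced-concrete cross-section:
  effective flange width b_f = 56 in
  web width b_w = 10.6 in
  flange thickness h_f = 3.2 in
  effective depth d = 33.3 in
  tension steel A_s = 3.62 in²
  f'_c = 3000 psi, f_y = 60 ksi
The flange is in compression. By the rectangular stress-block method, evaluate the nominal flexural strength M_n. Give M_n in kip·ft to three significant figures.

Tension: T = A_s f_y = 3.62 × 60 = 217.2 kips.
Try a within the flange: a = T/(0.85 f'_c b_f) = 217.2/(0.85 × 3 × 56) = 1.521 in.
Since a = 1.521 ≤ h_f = 3.2 in, the stress block lies entirely in the flange; analyse as a rectangular beam of width b_f.
M_n = T(d − a/2) = 217.2 × (33.3 − 0.7605) = 7067.6 kip·in.
M_n = 7067.6/12 = 588.97 kip·ft.

M_n ≈ 589 kip·ft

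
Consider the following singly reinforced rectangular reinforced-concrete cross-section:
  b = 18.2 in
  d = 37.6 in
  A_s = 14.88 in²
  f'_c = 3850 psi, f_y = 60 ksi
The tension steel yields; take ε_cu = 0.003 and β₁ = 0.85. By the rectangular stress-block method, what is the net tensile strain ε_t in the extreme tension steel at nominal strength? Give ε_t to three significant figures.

a = A_s f_y/(0.85 f'_c b) = 14.990 in.
β₁ = 0.85, so c = a/β₁ = 14.990/0.85 = 17.635 in.
From the linear strain diagram with ε_cu = 0.003: ε_t = 0.003 (d − c)/c = 0.003 × (37.6 − 17.635)/17.635 = 0.00340.
ε_t < 0.004 — the section is over-reinforced for flexure under ACI limits.

ε_t ≈ 0.00340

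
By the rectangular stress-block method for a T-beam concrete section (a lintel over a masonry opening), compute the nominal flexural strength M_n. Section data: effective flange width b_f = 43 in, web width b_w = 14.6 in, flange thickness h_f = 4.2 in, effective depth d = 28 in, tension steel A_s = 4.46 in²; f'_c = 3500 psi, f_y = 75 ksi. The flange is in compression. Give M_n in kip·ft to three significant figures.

Tension: T = A_s f_y = 4.46 × 75 = 334.5 kips.
Try a within the flange: a = T/(0.85 f'_c b_f) = 334.5/(0.85 × 3.5 × 43) = 2.615 in.
Since a = 2.615 ≤ h_f = 4.2 in, the stress block lies entirely in the flange; analyse as a rectangular beam of width b_f.
M_n = T(d − a/2) = 334.5 × (28 − 1.3075) = 8928.6 kip·in.
M_n = 8928.6/12 = 744.05 kip·ft.

M_n ≈ 744 kip·ft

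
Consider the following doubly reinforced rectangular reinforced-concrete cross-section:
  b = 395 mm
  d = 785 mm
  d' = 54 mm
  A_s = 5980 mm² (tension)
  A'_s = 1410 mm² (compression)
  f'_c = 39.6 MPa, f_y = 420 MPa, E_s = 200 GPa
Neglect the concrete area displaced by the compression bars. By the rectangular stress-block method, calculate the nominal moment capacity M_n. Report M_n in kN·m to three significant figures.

M_n ≈ 1800 kN·m

Assume both tension and compression steel yield.
Net tension couple steel: A_s − A'_s = 4570 mm².
a = (A_s − A'_s) f_y / (0.85 f'_c b) = 1919400/(0.85 × 39.6 × 395) = 144.36 mm.
c = a/β₁ = 144.36/0.767 = 188.21 mm; ε'_s = 0.003(c − d')/c = 0.0021 ≥ f_y/E_s = 0.0021, so compression steel does yield.
M_n = (A_s − A'_s) f_y (d − a/2) + A'_s f_y (d − d') = [1919400 × (785 − 72.18) + 592200 × (785 − 54)] × 10⁻⁶ = 1368.19 + 432.90 = 1801.09 kN·m.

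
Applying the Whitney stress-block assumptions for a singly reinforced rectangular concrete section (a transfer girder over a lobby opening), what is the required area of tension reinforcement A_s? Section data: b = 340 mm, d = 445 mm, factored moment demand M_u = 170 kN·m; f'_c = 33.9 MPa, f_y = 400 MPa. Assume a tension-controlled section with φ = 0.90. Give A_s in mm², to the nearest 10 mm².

M_n = M_u/φ = 170/0.90 = 188.889 kN·m.
With M_n = 0.85 f'_c a b (d − a/2), solve the quadratic for a:
a = d − √(d² − 2M_n/(0.85 f'_c b)) = 445 − √(445² − 2 × 188.889×10⁶/(0.85 × 33.9 × 340)) = 45.67 mm.
A_s = 0.85 f'_c a b / f_y = 0.85 × 33.9 × 45.67 × 340 / 400 = 1118.6 mm².

A_s ≈ 1120 mm²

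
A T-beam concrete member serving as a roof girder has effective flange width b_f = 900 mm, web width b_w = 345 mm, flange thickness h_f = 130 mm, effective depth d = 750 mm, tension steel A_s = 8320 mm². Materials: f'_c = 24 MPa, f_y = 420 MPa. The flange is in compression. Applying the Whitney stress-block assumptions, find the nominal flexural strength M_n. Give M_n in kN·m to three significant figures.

Tension: T = A_s f_y = 8320 × 420 = 3494400 N.
Try a within the flange: a = T/(0.85 f'_c b_f) = 3494400/(0.85 × 24 × 900) = 190.33 mm.
a = 190.33 > h_f = 130 mm: the block extends into the web. Split into flange-overhang and web parts.
C_f = 0.85 f'_c (b_f − b_w) h_f = 0.85 × 24 × (900 − 345) × 130 = 1471860 N.
Remaining web compression depth: a_w = (T − C_f)/(0.85 f'_c b_w) = (3494400 − 1471860)/(0.85 × 24 × 345) = 287.37 mm.
M_n = C_f(d − h_f/2) + (T − C_f)(d − a_w/2) = 1471860 × (750 − 65) + 2022540 × (750 − 143.685) = 1008.22 + 1226.30 = 2234.52 × 10⁶ N·mm.
M_n = 2234.52 kN·m.

M_n ≈ 2230 kN·m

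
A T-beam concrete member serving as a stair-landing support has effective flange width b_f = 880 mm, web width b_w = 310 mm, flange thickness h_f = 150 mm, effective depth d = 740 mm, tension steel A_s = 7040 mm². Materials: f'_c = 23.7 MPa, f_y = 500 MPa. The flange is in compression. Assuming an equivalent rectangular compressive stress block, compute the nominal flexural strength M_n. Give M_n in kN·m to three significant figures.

M_n ≈ 2220 kN·m

Tension: T = A_s f_y = 7040 × 500 = 3520000 N.
Try a within the flange: a = T/(0.85 f'_c b_f) = 3520000/(0.85 × 23.7 × 880) = 198.56 mm.
a = 198.56 > h_f = 150 mm: the block extends into the web. Split into flange-overhang and web parts.
C_f = 0.85 f'_c (b_f − b_w) h_f = 0.85 × 23.7 × (880 − 310) × 150 = 1722398 N.
Remaining web compression depth: a_w = (T − C_f)/(0.85 f'_c b_w) = (3520000 − 1722398)/(0.85 × 23.7 × 310) = 287.85 mm.
M_n = C_f(d − h_f/2) + (T − C_f)(d − a_w/2) = 1722398 × (740 − 75) + 1797602 × (740 − 143.925) = 1145.39 + 1071.51 = 2216.90 × 10⁶ N·mm.
M_n = 2216.90 kN·m.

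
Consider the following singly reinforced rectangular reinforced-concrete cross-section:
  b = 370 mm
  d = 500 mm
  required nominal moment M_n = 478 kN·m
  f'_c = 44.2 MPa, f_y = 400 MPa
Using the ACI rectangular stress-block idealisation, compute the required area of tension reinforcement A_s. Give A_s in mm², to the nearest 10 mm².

A_s ≈ 2580 mm²

With M_n = 0.85 f'_c a b (d − a/2), solve the quadratic for a:
a = d − √(d² − 2M_n/(0.85 f'_c b)) = 500 − √(500² − 2 × 478×10⁶/(0.85 × 44.2 × 370)) = 74.29 mm.
A_s = 0.85 f'_c a b / f_y = 0.85 × 44.2 × 74.29 × 370 / 400 = 2581.7 mm².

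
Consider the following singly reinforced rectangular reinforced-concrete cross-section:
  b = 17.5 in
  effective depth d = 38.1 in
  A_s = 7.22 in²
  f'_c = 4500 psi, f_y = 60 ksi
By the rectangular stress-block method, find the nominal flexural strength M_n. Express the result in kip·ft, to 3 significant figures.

T = A_s f_y = 7.22 × 60 = 433.2 kips.
a = T/(0.85 f'_c b) = 433.2/(0.85 × 4.5 × 17.5) = 6.472 in.
M_n = T(d − a/2) = 433.2 × (38.1 − 3.236) = 15103.1 kip·in = 15103.1/12 = 1258.59 kip·ft.

M_n ≈ 1260 kip·ft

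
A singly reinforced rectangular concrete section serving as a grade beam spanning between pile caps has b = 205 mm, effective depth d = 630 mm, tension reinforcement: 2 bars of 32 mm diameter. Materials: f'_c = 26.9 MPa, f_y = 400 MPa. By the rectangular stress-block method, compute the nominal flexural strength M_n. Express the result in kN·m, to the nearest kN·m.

A_s = 2 × 804 = 1608 mm².
T = A_s f_y = 1608 × 400 = 643200 N = 643.2 kN.
From C = T: a = T/(0.85 f'_c b) = 643200/(0.85 × 26.9 × 205) = 137.22 mm.
M_n = T(d − a/2) = 643.2 kN × (630 − 68.61) mm = 361.09 kN·m.

M_n ≈ 361 kN·m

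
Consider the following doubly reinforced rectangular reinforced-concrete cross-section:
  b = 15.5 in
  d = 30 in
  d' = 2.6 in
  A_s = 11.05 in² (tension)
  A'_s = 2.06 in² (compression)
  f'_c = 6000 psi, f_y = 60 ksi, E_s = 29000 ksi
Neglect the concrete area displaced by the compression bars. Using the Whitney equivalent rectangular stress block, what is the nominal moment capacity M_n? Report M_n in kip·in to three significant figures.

M_n ≈ 17700 kip·in

Assume both steels yield.
a = (A_s − A'_s) f_y/(0.85 f'_c b) = (11.05 − 2.06) × 60/(0.85 × 6 × 15.5) = 6.824 in.
c = a/β₁ = 6.824/0.75 = 9.099 in; ε'_s = 0.003(c − d')/c = 0.0021 ≥ ε_y = 0.0021, so the compression steel yields.
M_n = (A_s − A'_s) f_y (d − a/2) + A'_s f_y (d − d') = 539.4 × (30 − 3.412) + 123.6 × (30 − 2.6) = 14341.6 + 3386.6 = 17728.2 kip·in.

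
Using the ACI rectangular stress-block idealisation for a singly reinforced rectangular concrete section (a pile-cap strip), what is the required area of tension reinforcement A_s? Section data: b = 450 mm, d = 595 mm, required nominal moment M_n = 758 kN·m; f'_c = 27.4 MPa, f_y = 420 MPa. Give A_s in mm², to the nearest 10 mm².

A_s ≈ 3430 mm²

With M_n = 0.85 f'_c a b (d − a/2), solve the quadratic for a:
a = d − √(d² − 2M_n/(0.85 f'_c b)) = 595 − √(595² − 2 × 758×10⁶/(0.85 × 27.4 × 450)) = 137.42 mm.
A_s = 0.85 f'_c a b / f_y = 0.85 × 27.4 × 137.42 × 450 / 420 = 3429.1 mm².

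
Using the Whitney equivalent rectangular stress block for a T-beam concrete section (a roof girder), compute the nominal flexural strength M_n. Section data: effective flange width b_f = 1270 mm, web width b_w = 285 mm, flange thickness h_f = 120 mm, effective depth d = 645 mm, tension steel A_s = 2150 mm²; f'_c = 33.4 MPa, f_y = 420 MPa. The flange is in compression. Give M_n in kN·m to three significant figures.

Tension: T = A_s f_y = 2150 × 420 = 903000 N.
Try a within the flange: a = T/(0.85 f'_c b_f) = 903000/(0.85 × 33.4 × 1270) = 25.04 mm.
Since a = 25.04 ≤ h_f = 120 mm, the stress block lies entirely in the flange; analyse as a rectangular beam of width b_f.
M_n = T(d − a/2) = 903000 × (645 − 12.52) = 571.13 × 10⁶ N·mm.
M_n = 571.13 kN·m.

M_n ≈ 571 kN·m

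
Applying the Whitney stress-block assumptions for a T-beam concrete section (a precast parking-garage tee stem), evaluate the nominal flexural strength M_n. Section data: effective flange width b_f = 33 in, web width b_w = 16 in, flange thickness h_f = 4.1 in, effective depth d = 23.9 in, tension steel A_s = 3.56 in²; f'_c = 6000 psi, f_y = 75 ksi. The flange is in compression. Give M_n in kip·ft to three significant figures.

Tension: T = A_s f_y = 3.56 × 75 = 267 kips.
Try a within the flange: a = T/(0.85 f'_c b_f) = 267/(0.85 × 6 × 33) = 1.586 in.
Since a = 1.586 ≤ h_f = 4.1 in, the stress block lies entirely in the flange; analyse as a rectangular beam of width b_f.
M_n = T(d − a/2) = 267 × (23.9 − 0.793) = 6169.6 kip·in.
M_n = 6169.6/12 = 514.13 kip·ft.

M_n ≈ 514 kip·ft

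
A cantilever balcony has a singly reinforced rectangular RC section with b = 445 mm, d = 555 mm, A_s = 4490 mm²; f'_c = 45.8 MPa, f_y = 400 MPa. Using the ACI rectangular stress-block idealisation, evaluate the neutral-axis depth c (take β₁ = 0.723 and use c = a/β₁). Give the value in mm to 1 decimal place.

T = A_s f_y = 4490 × 400 = 1796000 N = 1796 kN.
Setting C = 0.85 f'_c a b equal to T: a = 1796000/(0.85 × 45.8 × 445) = 103.672 mm.
With β₁ = 0.723, c = a/β₁ = 103.672/0.723 = 143.4 mm.

c ≈ 143.4 mm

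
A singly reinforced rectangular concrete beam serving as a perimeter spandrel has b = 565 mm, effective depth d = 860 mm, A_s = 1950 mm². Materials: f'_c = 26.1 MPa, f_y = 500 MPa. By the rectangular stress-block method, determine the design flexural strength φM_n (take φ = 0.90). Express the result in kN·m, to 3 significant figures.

T = A_s f_y = 1950 × 500 = 975000 N = 975 kN.
From C = T: a = T/(0.85 f'_c b) = 975000/(0.85 × 26.1 × 565) = 77.79 mm.
M_n = T(d − a/2) = 975 kN × (860 − 38.895) mm = 800.58 kN·m.
φM_n = 0.90 × 800.58 = 720.52 kN·m.

φM_n ≈ 721 kN·m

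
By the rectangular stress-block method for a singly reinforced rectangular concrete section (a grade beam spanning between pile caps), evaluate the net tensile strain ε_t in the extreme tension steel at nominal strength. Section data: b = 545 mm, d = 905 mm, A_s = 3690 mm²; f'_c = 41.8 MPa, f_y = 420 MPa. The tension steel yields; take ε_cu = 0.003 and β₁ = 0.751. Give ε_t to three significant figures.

ε_t ≈ 0.0225

a = A_s f_y/(0.85 f'_c b) = 80.04 mm.
β₁ = 0.751, so c = a/β₁ = 80.04/0.751 = 106.58 mm.
From the linear strain diagram with ε_cu = 0.003: ε_t = 0.003 (d − c)/c = 0.003 × (905 − 106.58)/106.58 = 0.0225.
Since ε_t ≥ 0.005, the section is tension-controlled.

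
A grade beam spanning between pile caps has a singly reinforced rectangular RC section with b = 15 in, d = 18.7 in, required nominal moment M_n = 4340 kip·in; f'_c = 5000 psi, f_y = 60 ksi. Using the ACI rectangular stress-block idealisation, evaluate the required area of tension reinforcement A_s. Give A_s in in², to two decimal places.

A_s ≈ 4.34 in²

From M_n = 0.85 f'_c a b (d − a/2):
a = d − √(d² − 2M_n/(0.85 f'_c b)) = 18.7 − √(18.7² − 2 × 4340/(0.85 × 5 × 15)) = 4.087 in.
A_s = 0.85 f'_c a b / f_y = 0.85 × 5 × 4.087 × 15 / 60 = 4.342 in².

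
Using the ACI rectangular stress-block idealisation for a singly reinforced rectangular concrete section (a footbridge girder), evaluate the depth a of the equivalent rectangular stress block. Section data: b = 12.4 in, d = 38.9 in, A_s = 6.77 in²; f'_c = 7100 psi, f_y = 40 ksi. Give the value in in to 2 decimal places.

a ≈ 3.62 in

T = A_s f_y = 6.77 × 40 = 270.8 kips.
a = T/(0.85 f'_c b) = 270.8/(0.85 × 7.1 × 12.4) = 3.62 in.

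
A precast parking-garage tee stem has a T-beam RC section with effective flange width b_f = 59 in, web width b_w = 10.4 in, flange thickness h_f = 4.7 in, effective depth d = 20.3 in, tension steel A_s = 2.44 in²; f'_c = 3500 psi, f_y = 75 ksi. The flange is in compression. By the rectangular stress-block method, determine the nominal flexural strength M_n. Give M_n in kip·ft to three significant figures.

M_n ≈ 302 kip·ft

Tension: T = A_s f_y = 2.44 × 75 = 183 kips.
Try a within the flange: a = T/(0.85 f'_c b_f) = 183/(0.85 × 3.5 × 59) = 1.043 in.
Since a = 1.043 ≤ h_f = 4.7 in, the stress block lies entirely in the flange; analyse as a rectangular beam of width b_f.
M_n = T(d − a/2) = 183 × (20.3 − 0.5215) = 3619.5 kip·in.
M_n = 3619.5/12 = 301.63 kip·ft.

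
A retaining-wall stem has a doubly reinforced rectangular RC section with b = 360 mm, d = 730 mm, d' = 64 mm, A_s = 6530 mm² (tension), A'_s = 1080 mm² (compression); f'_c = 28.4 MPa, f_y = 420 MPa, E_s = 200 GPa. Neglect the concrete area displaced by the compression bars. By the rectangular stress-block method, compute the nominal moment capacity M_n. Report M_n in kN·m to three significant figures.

Assume both tension and compression steel yield.
Net tension couple steel: A_s − A'_s = 5450 mm².
a = (A_s − A'_s) f_y / (0.85 f'_c b) = 2289000/(0.85 × 28.4 × 360) = 263.39 mm.
c = a/β₁ = 263.39/0.847 = 310.97 mm; ε'_s = 0.003(c − d')/c = 0.0024 ≥ f_y/E_s = 0.0021, so compression steel does yield.
M_n = (A_s − A'_s) f_y (d − a/2) + A'_s f_y (d − d') = [2289000 × (730 − 131.695) + 453600 × (730 − 64)] × 10⁻⁶ = 1369.52 + 302.10 = 1671.62 kN·m.

M_n ≈ 1670 kN·m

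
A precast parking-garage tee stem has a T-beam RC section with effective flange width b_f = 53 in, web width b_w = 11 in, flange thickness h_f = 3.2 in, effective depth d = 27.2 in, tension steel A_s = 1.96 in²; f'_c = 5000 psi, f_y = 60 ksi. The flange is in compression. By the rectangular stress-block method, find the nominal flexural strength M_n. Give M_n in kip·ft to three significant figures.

Tension: T = A_s f_y = 1.96 × 60 = 117.6 kips.
Try a within the flange: a = T/(0.85 f'_c b_f) = 117.6/(0.85 × 5 × 53) = 0.522 in.
Since a = 0.522 ≤ h_f = 3.2 in, the stress block lies entirely in the flange; analyse as a rectangular beam of width b_f.
M_n = T(d − a/2) = 117.6 × (27.2 − 0.261) = 3168.0 kip·in.
M_n = 3168.0/12 = 264.00 kip·ft.

M_n ≈ 264 kip·ft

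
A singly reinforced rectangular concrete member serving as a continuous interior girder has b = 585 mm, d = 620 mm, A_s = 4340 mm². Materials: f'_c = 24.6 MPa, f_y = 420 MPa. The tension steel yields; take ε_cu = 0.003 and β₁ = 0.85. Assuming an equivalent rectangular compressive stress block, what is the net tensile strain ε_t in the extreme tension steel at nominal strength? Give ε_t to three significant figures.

a = A_s f_y/(0.85 f'_c b) = 149.01 mm.
β₁ = 0.85, so c = a/β₁ = 149.01/0.85 = 175.31 mm.
From the linear strain diagram with ε_cu = 0.003: ε_t = 0.003 (d − c)/c = 0.003 × (620 − 175.31)/175.31 = 0.00761.
Since ε_t ≥ 0.005, the section is tension-controlled.

ε_t ≈ 0.00761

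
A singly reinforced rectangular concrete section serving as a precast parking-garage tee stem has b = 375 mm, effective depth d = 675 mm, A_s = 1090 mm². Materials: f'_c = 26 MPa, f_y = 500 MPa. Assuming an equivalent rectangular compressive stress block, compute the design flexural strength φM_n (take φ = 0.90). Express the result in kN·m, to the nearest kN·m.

φM_n ≈ 315 kN·m

T = A_s f_y = 1090 × 500 = 545000 N = 545 kN.
From C = T: a = T/(0.85 f'_c b) = 545000/(0.85 × 26 × 375) = 65.76 mm.
M_n = T(d − a/2) = 545 kN × (675 − 32.88) mm = 349.96 kN·m.
φM_n = 0.90 × 349.96 = 314.96 kN·m.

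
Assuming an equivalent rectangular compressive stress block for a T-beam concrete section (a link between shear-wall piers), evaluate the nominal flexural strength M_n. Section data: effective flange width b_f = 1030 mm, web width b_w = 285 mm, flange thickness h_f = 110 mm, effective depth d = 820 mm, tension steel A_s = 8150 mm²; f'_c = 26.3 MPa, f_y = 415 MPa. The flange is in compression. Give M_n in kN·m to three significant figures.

M_n ≈ 2480 kN·m

Tension: T = A_s f_y = 8150 × 415 = 3382250 N.
Try a within the flange: a = T/(0.85 f'_c b_f) = 3382250/(0.85 × 26.3 × 1030) = 146.89 mm.
a = 146.89 > h_f = 110 mm: the block extends into the web. Split into flange-overhang and web parts.
C_f = 0.85 f'_c (b_f − b_w) h_f = 0.85 × 26.3 × (1030 − 285) × 110 = 1831992 N.
Remaining web compression depth: a_w = (T − C_f)/(0.85 f'_c b_w) = (3382250 − 1831992)/(0.85 × 26.3 × 285) = 243.32 mm.
M_n = C_f(d − h_f/2) + (T − C_f)(d − a_w/2) = 1831992 × (820 − 55) + 1550258 × (820 − 121.66) = 1401.47 + 1082.61 = 2484.08 × 10⁶ N·mm.
M_n = 2484.08 kN·m.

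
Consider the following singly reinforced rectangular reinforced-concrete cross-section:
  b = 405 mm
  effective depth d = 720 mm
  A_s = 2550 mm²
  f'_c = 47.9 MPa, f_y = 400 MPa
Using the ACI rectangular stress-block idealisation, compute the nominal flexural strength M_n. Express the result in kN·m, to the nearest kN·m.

M_n ≈ 703 kN·m

T = A_s f_y = 2550 × 400 = 1020000 N = 1020 kN.
From C = T: a = T/(0.85 f'_c b) = 1020000/(0.85 × 47.9 × 405) = 61.86 mm.
M_n = T(d − a/2) = 1020 kN × (720 − 30.93) mm = 702.85 kN·m.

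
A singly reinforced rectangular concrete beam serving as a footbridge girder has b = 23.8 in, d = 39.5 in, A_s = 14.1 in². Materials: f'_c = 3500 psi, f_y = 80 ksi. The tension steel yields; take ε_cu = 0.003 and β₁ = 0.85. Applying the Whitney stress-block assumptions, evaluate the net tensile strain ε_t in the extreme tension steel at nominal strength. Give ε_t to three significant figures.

a = A_s f_y/(0.85 f'_c b) = 15.931 in.
β₁ = 0.85, so c = a/β₁ = 15.931/0.85 = 18.742 in.
From the linear strain diagram with ε_cu = 0.003: ε_t = 0.003 (d − c)/c = 0.003 × (39.5 − 18.742)/18.742 = 0.00332.
ε_t < 0.004 — the section is over-reinforced for flexure under ACI limits.

ε_t ≈ 0.00332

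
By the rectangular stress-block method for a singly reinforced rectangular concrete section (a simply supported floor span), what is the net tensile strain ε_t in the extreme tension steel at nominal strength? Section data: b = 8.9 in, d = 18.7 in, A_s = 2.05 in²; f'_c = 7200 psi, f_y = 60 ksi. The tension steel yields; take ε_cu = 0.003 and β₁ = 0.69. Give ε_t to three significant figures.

ε_t ≈ 0.0141

a = A_s f_y/(0.85 f'_c b) = 2.258 in.
β₁ = 0.69, so c = a/β₁ = 2.258/0.69 = 3.272 in.
From the linear strain diagram with ε_cu = 0.003: ε_t = 0.003 (d − c)/c = 0.003 × (18.7 − 3.272)/3.272 = 0.0141.
Since ε_t ≥ 0.005, the section is tension-controlled.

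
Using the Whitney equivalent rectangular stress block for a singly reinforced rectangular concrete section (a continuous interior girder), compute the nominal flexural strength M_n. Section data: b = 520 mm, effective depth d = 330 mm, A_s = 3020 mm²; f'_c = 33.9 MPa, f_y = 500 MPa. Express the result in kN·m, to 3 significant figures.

M_n ≈ 422 kN·m

T = A_s f_y = 3020 × 500 = 1510000 N = 1510 kN.
From C = T: a = T/(0.85 f'_c b) = 1510000/(0.85 × 33.9 × 520) = 100.78 mm.
M_n = T(d − a/2) = 1510 kN × (330 − 50.39) mm = 422.21 kN·m.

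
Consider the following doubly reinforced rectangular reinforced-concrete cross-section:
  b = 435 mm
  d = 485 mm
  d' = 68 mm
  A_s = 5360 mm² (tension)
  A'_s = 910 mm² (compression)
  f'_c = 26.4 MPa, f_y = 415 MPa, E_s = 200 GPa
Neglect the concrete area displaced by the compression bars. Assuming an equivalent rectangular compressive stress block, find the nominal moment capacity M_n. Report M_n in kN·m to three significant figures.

M_n ≈ 878 kN·m

Assume both tension and compression steel yield.
Net tension couple steel: A_s − A'_s = 4450 mm².
a = (A_s − A'_s) f_y / (0.85 f'_c b) = 1846750/(0.85 × 26.4 × 435) = 189.19 mm.
c = a/β₁ = 189.19/0.85 = 222.58 mm; ε'_s = 0.003(c − d')/c = 0.0021 ≥ f_y/E_s = 0.0021, so compression steel does yield.
M_n = (A_s − A'_s) f_y (d − a/2) + A'_s f_y (d − d') = [1846750 × (485 − 94.595) + 377650 × (485 − 68)] × 10⁻⁶ = 720.98 + 157.48 = 878.46 kN·m.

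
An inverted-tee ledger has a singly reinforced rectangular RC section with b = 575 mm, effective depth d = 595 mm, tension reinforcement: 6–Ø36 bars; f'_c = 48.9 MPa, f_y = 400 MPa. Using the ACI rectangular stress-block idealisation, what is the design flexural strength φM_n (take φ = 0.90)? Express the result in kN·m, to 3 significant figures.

φM_n ≈ 1200 kN·m

A_s = 6 × 1018 = 6108 mm².
T = A_s f_y = 6108 × 400 = 2443200 N = 2443.2 kN.
From C = T: a = T/(0.85 f'_c b) = 2443200/(0.85 × 48.9 × 575) = 102.23 mm.
M_n = T(d − a/2) = 2443.2 kN × (595 − 51.115) mm = 1328.82 kN·m.
φM_n = 0.90 × 1328.82 = 1195.94 kN·m.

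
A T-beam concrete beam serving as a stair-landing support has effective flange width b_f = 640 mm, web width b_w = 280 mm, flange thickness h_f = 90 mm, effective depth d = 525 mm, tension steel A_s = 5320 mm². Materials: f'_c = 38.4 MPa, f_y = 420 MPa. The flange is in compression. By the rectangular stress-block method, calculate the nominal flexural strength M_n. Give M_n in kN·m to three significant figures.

Tension: T = A_s f_y = 5320 × 420 = 2234400 N.
Try a within the flange: a = T/(0.85 f'_c b_f) = 2234400/(0.85 × 38.4 × 640) = 106.96 mm.
a = 106.96 > h_f = 90 mm: the block extends into the web. Split into flange-overhang and web parts.
C_f = 0.85 f'_c (b_f − b_w) h_f = 0.85 × 38.4 × (640 − 280) × 90 = 1057536 N.
Remaining web compression depth: a_w = (T − C_f)/(0.85 f'_c b_w) = (2234400 − 1057536)/(0.85 × 38.4 × 280) = 128.77 mm.
M_n = C_f(d − h_f/2) + (T − C_f)(d − a_w/2) = 1057536 × (525 − 45) + 1176864 × (525 − 64.385) = 507.62 + 542.08 = 1049.70 × 10⁶ N·mm.
M_n = 1049.70 kN·m.

M_n ≈ 1050 kN·m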